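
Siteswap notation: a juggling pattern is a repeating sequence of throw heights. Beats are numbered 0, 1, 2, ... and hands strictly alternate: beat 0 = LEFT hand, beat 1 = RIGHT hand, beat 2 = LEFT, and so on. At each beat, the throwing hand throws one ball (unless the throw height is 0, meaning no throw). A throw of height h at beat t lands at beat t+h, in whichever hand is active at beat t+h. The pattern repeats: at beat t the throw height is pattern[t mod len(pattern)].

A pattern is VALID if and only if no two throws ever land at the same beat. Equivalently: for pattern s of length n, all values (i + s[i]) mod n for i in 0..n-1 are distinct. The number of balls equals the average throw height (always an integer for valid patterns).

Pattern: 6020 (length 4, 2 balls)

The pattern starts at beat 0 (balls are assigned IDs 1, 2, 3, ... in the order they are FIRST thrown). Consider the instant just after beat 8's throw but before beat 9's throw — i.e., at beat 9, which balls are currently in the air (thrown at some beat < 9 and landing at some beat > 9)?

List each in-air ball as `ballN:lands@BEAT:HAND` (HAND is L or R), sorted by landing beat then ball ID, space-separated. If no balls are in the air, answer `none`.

Beat 0 (L): throw ball1 h=6 -> lands@6:L; in-air after throw: [b1@6:L]
Beat 2 (L): throw ball2 h=2 -> lands@4:L; in-air after throw: [b2@4:L b1@6:L]
Beat 4 (L): throw ball2 h=6 -> lands@10:L; in-air after throw: [b1@6:L b2@10:L]
Beat 6 (L): throw ball1 h=2 -> lands@8:L; in-air after throw: [b1@8:L b2@10:L]
Beat 8 (L): throw ball1 h=6 -> lands@14:L; in-air after throw: [b2@10:L b1@14:L]

Answer: ball2:lands@10:L ball1:lands@14:L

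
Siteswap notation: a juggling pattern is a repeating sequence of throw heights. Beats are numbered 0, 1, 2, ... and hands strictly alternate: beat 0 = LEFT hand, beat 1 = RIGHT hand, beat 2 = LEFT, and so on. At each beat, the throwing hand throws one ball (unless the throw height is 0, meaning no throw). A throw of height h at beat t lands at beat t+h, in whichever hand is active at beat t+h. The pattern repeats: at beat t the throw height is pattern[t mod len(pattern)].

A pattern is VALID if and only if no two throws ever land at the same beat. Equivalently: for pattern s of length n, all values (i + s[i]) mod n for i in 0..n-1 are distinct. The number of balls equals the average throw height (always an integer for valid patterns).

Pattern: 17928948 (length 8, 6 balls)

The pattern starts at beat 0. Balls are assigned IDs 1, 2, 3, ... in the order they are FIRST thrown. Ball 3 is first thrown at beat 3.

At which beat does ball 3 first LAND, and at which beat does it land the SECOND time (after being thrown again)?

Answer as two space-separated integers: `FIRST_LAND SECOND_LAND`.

Beat 0 (L): throw ball1 h=1 -> lands@1:R; in-air after throw: [b1@1:R]
Beat 1 (R): throw ball1 h=7 -> lands@8:L; in-air after throw: [b1@8:L]
Beat 2 (L): throw ball2 h=9 -> lands@11:R; in-air after throw: [b1@8:L b2@11:R]
Beat 3 (R): throw ball3 h=2 -> lands@5:R; in-air after throw: [b3@5:R b1@8:L b2@11:R]
Beat 4 (L): throw ball4 h=8 -> lands@12:L; in-air after throw: [b3@5:R b1@8:L b2@11:R b4@12:L]
Beat 5 (R): throw ball3 h=9 -> lands@14:L; in-air after throw: [b1@8:L b2@11:R b4@12:L b3@14:L]
Beat 6 (L): throw ball5 h=4 -> lands@10:L; in-air after throw: [b1@8:L b5@10:L b2@11:R b4@12:L b3@14:L]
Beat 7 (R): throw ball6 h=8 -> lands@15:R; in-air after throw: [b1@8:L b5@10:L b2@11:R b4@12:L b3@14:L b6@15:R]
Beat 8 (L): throw ball1 h=1 -> lands@9:R; in-air after throw: [b1@9:R b5@10:L b2@11:R b4@12:L b3@14:L b6@15:R]
Beat 9 (R): throw ball1 h=7 -> lands@16:L; in-air after throw: [b5@10:L b2@11:R b4@12:L b3@14:L b6@15:R b1@16:L]
Beat 10 (L): throw ball5 h=9 -> lands@19:R; in-air after throw: [b2@11:R b4@12:L b3@14:L b6@15:R b1@16:L b5@19:R]
Beat 11 (R): throw ball2 h=2 -> lands@13:R; in-air after throw: [b4@12:L b2@13:R b3@14:L b6@15:R b1@16:L b5@19:R]
Beat 12 (L): throw ball4 h=8 -> lands@20:L; in-air after throw: [b2@13:R b3@14:L b6@15:R b1@16:L b5@19:R b4@20:L]
Beat 13 (R): throw ball2 h=9 -> lands@22:L; in-air after throw: [b3@14:L b6@15:R b1@16:L b5@19:R b4@20:L b2@22:L]
Beat 14 (L): throw ball3 h=4 -> lands@18:L; in-air after throw: [b6@15:R b1@16:L b3@18:L b5@19:R b4@20:L b2@22:L]
Ball 3: thrown@3 h=2 -> first land @5; rethrown@5 h=9 -> second land @14

Answer: 5 14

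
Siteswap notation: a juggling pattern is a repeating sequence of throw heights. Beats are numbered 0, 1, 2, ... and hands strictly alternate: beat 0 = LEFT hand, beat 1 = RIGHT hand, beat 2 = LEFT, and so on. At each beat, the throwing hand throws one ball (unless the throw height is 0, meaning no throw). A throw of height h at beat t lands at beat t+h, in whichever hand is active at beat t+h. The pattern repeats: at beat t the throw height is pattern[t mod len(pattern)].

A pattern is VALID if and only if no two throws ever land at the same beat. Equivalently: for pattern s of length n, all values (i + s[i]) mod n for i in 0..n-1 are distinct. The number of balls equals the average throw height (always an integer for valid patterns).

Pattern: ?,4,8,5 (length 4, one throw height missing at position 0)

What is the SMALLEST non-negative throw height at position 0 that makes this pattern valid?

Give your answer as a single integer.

Answer: 3

Derivation:
i=0: s[i]=? (unknown)
i=1: (1 + 4) mod 4 = 1
i=2: (2 + 8) mod 4 = 2
i=3: (3 + 5) mod 4 = 0
Known residues: [0, 1, 2]; need a permutation of 0..3, so missing residue r = 3
Need (0 + s) mod 4 = 3; smallest s = (3 - 0) mod 4 = 3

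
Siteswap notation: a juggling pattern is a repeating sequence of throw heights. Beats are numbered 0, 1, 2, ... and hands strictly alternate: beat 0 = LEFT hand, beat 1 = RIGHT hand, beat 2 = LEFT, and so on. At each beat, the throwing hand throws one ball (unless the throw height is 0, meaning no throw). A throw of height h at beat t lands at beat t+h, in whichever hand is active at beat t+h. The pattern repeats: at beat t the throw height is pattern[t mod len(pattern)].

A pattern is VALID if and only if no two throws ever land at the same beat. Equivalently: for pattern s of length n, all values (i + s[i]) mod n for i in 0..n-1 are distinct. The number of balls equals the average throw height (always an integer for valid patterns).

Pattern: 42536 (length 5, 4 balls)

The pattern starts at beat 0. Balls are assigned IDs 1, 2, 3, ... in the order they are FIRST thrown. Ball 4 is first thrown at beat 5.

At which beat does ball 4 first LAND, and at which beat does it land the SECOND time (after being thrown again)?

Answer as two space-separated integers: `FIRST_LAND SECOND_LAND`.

Answer: 9 15

Derivation:
Beat 0 (L): throw ball1 h=4 -> lands@4:L; in-air after throw: [b1@4:L]
Beat 1 (R): throw ball2 h=2 -> lands@3:R; in-air after throw: [b2@3:R b1@4:L]
Beat 2 (L): throw ball3 h=5 -> lands@7:R; in-air after throw: [b2@3:R b1@4:L b3@7:R]
Beat 3 (R): throw ball2 h=3 -> lands@6:L; in-air after throw: [b1@4:L b2@6:L b3@7:R]
Beat 4 (L): throw ball1 h=6 -> lands@10:L; in-air after throw: [b2@6:L b3@7:R b1@10:L]
Beat 5 (R): throw ball4 h=4 -> lands@9:R; in-air after throw: [b2@6:L b3@7:R b4@9:R b1@10:L]
Beat 6 (L): throw ball2 h=2 -> lands@8:L; in-air after throw: [b3@7:R b2@8:L b4@9:R b1@10:L]
Beat 7 (R): throw ball3 h=5 -> lands@12:L; in-air after throw: [b2@8:L b4@9:R b1@10:L b3@12:L]
Beat 8 (L): throw ball2 h=3 -> lands@11:R; in-air after throw: [b4@9:R b1@10:L b2@11:R b3@12:L]
Beat 9 (R): throw ball4 h=6 -> lands@15:R; in-air after throw: [b1@10:L b2@11:R b3@12:L b4@15:R]
Beat 10 (L): throw ball1 h=4 -> lands@14:L; in-air after throw: [b2@11:R b3@12:L b1@14:L b4@15:R]
Beat 11 (R): throw ball2 h=2 -> lands@13:R; in-air after throw: [b3@12:L b2@13:R b1@14:L b4@15:R]
Ball 4: thrown@5 h=4 -> first land @9; rethrown@9 h=6 -> second land @15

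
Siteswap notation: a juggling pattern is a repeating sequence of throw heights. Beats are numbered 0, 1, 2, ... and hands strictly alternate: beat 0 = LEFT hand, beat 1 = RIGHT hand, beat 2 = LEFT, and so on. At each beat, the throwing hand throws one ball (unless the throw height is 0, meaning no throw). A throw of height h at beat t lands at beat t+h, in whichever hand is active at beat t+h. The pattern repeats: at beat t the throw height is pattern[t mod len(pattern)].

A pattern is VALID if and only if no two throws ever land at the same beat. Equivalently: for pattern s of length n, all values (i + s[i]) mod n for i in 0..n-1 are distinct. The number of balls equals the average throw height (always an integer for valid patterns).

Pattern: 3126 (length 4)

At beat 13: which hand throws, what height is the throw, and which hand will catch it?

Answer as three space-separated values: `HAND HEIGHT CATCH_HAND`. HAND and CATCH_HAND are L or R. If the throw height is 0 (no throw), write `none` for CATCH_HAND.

Answer: R 1 L

Derivation:
Beat 13: 13 mod 2 = 1, so hand = R
Throw height = pattern[13 mod 4] = pattern[1] = 1
Lands at beat 13+1=14, 14 mod 2 = 0, so catch hand = L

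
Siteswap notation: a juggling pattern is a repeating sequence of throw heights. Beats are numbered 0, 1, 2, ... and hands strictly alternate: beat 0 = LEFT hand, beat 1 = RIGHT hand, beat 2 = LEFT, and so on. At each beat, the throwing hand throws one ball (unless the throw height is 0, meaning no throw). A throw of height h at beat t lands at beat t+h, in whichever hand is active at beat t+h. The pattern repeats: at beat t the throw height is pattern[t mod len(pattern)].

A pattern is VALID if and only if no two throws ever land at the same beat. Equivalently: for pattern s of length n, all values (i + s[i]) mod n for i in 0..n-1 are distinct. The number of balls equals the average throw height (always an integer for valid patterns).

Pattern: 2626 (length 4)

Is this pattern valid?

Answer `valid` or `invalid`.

i=0: (i + s[i]) mod n = (0 + 2) mod 4 = 2
i=1: (i + s[i]) mod n = (1 + 6) mod 4 = 3
i=2: (i + s[i]) mod n = (2 + 2) mod 4 = 0
i=3: (i + s[i]) mod n = (3 + 6) mod 4 = 1
Residues: [2, 3, 0, 1], distinct: True

Answer: valid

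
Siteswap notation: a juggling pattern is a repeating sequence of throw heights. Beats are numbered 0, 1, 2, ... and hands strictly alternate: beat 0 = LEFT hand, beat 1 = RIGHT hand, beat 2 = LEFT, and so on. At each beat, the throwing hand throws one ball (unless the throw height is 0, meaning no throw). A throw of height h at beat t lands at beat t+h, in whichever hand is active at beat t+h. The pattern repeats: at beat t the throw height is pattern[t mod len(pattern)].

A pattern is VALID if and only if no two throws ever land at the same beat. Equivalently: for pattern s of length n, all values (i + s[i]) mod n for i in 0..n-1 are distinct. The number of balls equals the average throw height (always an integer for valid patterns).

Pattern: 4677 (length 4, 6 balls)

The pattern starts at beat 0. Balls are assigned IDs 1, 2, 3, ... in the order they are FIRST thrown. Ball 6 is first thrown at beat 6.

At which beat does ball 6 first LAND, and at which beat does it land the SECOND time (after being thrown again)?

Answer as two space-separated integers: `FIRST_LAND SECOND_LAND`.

Beat 0 (L): throw ball1 h=4 -> lands@4:L; in-air after throw: [b1@4:L]
Beat 1 (R): throw ball2 h=6 -> lands@7:R; in-air after throw: [b1@4:L b2@7:R]
Beat 2 (L): throw ball3 h=7 -> lands@9:R; in-air after throw: [b1@4:L b2@7:R b3@9:R]
Beat 3 (R): throw ball4 h=7 -> lands@10:L; in-air after throw: [b1@4:L b2@7:R b3@9:R b4@10:L]
Beat 4 (L): throw ball1 h=4 -> lands@8:L; in-air after throw: [b2@7:R b1@8:L b3@9:R b4@10:L]
Beat 5 (R): throw ball5 h=6 -> lands@11:R; in-air after throw: [b2@7:R b1@8:L b3@9:R b4@10:L b5@11:R]
Beat 6 (L): throw ball6 h=7 -> lands@13:R; in-air after throw: [b2@7:R b1@8:L b3@9:R b4@10:L b5@11:R b6@13:R]
Beat 7 (R): throw ball2 h=7 -> lands@14:L; in-air after throw: [b1@8:L b3@9:R b4@10:L b5@11:R b6@13:R b2@14:L]
Beat 8 (L): throw ball1 h=4 -> lands@12:L; in-air after throw: [b3@9:R b4@10:L b5@11:R b1@12:L b6@13:R b2@14:L]
Beat 9 (R): throw ball3 h=6 -> lands@15:R; in-air after throw: [b4@10:L b5@11:R b1@12:L b6@13:R b2@14:L b3@15:R]
Beat 10 (L): throw ball4 h=7 -> lands@17:R; in-air after throw: [b5@11:R b1@12:L b6@13:R b2@14:L b3@15:R b4@17:R]
Beat 11 (R): throw ball5 h=7 -> lands@18:L; in-air after throw: [b1@12:L b6@13:R b2@14:L b3@15:R b4@17:R b5@18:L]
Beat 12 (L): throw ball1 h=4 -> lands@16:L; in-air after throw: [b6@13:R b2@14:L b3@15:R b1@16:L b4@17:R b5@18:L]
Beat 13 (R): throw ball6 h=6 -> lands@19:R; in-air after throw: [b2@14:L b3@15:R b1@16:L b4@17:R b5@18:L b6@19:R]
Beat 14 (L): throw ball2 h=7 -> lands@21:R; in-air after throw: [b3@15:R b1@16:L b4@17:R b5@18:L b6@19:R b2@21:R]
Beat 15 (R): throw ball3 h=7 -> lands@22:L; in-air after throw: [b1@16:L b4@17:R b5@18:L b6@19:R b2@21:R b3@22:L]
Beat 16 (L): throw ball1 h=4 -> lands@20:L; in-air after throw: [b4@17:R b5@18:L b6@19:R b1@20:L b2@21:R b3@22:L]
Beat 17 (R): throw ball4 h=6 -> lands@23:R; in-air after throw: [b5@18:L b6@19:R b1@20:L b2@21:R b3@22:L b4@23:R]
Beat 18 (L): throw ball5 h=7 -> lands@25:R; in-air after throw: [b6@19:R b1@20:L b2@21:R b3@22:L b4@23:R b5@25:R]
Beat 19 (R): throw ball6 h=7 -> lands@26:L; in-air after throw: [b1@20:L b2@21:R b3@22:L b4@23:R b5@25:R b6@26:L]
Ball 6: thrown@6 h=7 -> first land @13; rethrown@13 h=6 -> second land @19

Answer: 13 19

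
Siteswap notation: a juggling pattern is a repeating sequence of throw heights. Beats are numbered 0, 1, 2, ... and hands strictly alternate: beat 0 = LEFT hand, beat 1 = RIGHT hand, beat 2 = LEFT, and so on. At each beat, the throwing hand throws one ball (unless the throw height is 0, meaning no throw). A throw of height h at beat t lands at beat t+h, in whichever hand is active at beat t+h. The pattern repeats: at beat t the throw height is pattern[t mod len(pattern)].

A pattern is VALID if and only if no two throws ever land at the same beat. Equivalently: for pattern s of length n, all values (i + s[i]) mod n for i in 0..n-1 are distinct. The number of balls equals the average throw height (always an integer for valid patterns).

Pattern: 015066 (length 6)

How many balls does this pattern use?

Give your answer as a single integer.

Answer: 3

Derivation:
Pattern = [0, 1, 5, 0, 6, 6], length n = 6
  position 0: throw height = 0, running sum = 0
  position 1: throw height = 1, running sum = 1
  position 2: throw height = 5, running sum = 6
  position 3: throw height = 0, running sum = 6
  position 4: throw height = 6, running sum = 12
  position 5: throw height = 6, running sum = 18
Total sum = 18; balls = sum / n = 18 / 6 = 3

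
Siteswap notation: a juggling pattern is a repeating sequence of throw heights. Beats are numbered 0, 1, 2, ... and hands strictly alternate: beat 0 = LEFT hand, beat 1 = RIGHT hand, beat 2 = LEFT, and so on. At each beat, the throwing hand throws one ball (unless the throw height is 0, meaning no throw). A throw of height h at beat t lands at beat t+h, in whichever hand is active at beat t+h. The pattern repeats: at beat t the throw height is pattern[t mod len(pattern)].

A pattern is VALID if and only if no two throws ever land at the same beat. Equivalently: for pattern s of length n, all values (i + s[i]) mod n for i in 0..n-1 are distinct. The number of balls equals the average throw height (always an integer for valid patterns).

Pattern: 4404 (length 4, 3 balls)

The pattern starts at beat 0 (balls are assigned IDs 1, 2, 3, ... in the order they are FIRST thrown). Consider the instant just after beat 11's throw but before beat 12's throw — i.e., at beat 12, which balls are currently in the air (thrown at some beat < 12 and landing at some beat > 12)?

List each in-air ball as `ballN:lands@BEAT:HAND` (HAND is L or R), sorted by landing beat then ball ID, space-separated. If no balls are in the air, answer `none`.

Answer: ball2:lands@13:R ball3:lands@15:R

Derivation:
Beat 0 (L): throw ball1 h=4 -> lands@4:L; in-air after throw: [b1@4:L]
Beat 1 (R): throw ball2 h=4 -> lands@5:R; in-air after throw: [b1@4:L b2@5:R]
Beat 3 (R): throw ball3 h=4 -> lands@7:R; in-air after throw: [b1@4:L b2@5:R b3@7:R]
Beat 4 (L): throw ball1 h=4 -> lands@8:L; in-air after throw: [b2@5:R b3@7:R b1@8:L]
Beat 5 (R): throw ball2 h=4 -> lands@9:R; in-air after throw: [b3@7:R b1@8:L b2@9:R]
Beat 7 (R): throw ball3 h=4 -> lands@11:R; in-air after throw: [b1@8:L b2@9:R b3@11:R]
Beat 8 (L): throw ball1 h=4 -> lands@12:L; in-air after throw: [b2@9:R b3@11:R b1@12:L]
Beat 9 (R): throw ball2 h=4 -> lands@13:R; in-air after throw: [b3@11:R b1@12:L b2@13:R]
Beat 11 (R): throw ball3 h=4 -> lands@15:R; in-air after throw: [b1@12:L b2@13:R b3@15:R]
Beat 12 (L): throw ball1 h=4 -> lands@16:L; in-air after throw: [b2@13:R b3@15:R b1@16:L]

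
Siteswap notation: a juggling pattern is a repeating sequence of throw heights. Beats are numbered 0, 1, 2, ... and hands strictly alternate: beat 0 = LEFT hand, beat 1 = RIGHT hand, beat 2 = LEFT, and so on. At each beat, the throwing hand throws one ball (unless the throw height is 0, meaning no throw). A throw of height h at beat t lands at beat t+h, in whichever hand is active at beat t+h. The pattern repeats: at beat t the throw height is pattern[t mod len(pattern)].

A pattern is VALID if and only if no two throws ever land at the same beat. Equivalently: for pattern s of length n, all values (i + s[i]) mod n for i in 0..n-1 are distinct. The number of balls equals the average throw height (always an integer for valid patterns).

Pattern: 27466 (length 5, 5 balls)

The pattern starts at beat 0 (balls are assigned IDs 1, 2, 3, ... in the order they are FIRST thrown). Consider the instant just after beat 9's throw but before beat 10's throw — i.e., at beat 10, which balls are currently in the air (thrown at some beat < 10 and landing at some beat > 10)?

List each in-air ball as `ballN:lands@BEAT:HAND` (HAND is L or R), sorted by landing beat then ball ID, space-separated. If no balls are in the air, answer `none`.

Answer: ball5:lands@11:R ball1:lands@13:R ball2:lands@14:L ball3:lands@15:R

Derivation:
Beat 0 (L): throw ball1 h=2 -> lands@2:L; in-air after throw: [b1@2:L]
Beat 1 (R): throw ball2 h=7 -> lands@8:L; in-air after throw: [b1@2:L b2@8:L]
Beat 2 (L): throw ball1 h=4 -> lands@6:L; in-air after throw: [b1@6:L b2@8:L]
Beat 3 (R): throw ball3 h=6 -> lands@9:R; in-air after throw: [b1@6:L b2@8:L b3@9:R]
Beat 4 (L): throw ball4 h=6 -> lands@10:L; in-air after throw: [b1@6:L b2@8:L b3@9:R b4@10:L]
Beat 5 (R): throw ball5 h=2 -> lands@7:R; in-air after throw: [b1@6:L b5@7:R b2@8:L b3@9:R b4@10:L]
Beat 6 (L): throw ball1 h=7 -> lands@13:R; in-air after throw: [b5@7:R b2@8:L b3@9:R b4@10:L b1@13:R]
Beat 7 (R): throw ball5 h=4 -> lands@11:R; in-air after throw: [b2@8:L b3@9:R b4@10:L b5@11:R b1@13:R]
Beat 8 (L): throw ball2 h=6 -> lands@14:L; in-air after throw: [b3@9:R b4@10:L b5@11:R b1@13:R b2@14:L]
Beat 9 (R): throw ball3 h=6 -> lands@15:R; in-air after throw: [b4@10:L b5@11:R b1@13:R b2@14:L b3@15:R]
Beat 10 (L): throw ball4 h=2 -> lands@12:L; in-air after throw: [b5@11:R b4@12:L b1@13:R b2@14:L b3@15:R]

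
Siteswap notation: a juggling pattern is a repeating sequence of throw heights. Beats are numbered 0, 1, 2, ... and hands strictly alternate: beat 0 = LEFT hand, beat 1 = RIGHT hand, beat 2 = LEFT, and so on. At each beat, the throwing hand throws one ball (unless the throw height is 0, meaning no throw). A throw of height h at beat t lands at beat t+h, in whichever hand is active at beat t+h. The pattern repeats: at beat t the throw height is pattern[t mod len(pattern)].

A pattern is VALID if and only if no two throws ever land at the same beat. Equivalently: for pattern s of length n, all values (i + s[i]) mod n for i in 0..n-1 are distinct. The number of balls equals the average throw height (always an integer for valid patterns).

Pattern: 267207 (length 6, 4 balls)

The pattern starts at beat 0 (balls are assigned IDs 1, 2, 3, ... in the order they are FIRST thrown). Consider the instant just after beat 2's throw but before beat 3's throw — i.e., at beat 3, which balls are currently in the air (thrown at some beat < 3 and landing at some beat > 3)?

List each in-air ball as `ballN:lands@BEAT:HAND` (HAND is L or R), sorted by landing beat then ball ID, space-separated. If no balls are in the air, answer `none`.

Answer: ball2:lands@7:R ball1:lands@9:R

Derivation:
Beat 0 (L): throw ball1 h=2 -> lands@2:L; in-air after throw: [b1@2:L]
Beat 1 (R): throw ball2 h=6 -> lands@7:R; in-air after throw: [b1@2:L b2@7:R]
Beat 2 (L): throw ball1 h=7 -> lands@9:R; in-air after throw: [b2@7:R b1@9:R]
Beat 3 (R): throw ball3 h=2 -> lands@5:R; in-air after throw: [b3@5:R b2@7:R b1@9:R]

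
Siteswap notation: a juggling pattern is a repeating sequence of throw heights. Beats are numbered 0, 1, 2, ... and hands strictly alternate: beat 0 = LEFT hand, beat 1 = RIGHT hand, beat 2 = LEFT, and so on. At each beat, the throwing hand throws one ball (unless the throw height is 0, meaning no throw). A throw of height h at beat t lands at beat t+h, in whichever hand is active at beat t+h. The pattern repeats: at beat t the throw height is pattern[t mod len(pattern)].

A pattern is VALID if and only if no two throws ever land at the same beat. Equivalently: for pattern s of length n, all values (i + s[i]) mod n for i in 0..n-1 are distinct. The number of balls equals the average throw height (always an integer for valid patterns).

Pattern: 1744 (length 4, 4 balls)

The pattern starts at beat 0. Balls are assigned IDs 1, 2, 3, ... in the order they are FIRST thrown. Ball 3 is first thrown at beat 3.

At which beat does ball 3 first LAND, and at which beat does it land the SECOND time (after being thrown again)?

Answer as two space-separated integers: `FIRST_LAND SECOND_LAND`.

Answer: 7 11

Derivation:
Beat 0 (L): throw ball1 h=1 -> lands@1:R; in-air after throw: [b1@1:R]
Beat 1 (R): throw ball1 h=7 -> lands@8:L; in-air after throw: [b1@8:L]
Beat 2 (L): throw ball2 h=4 -> lands@6:L; in-air after throw: [b2@6:L b1@8:L]
Beat 3 (R): throw ball3 h=4 -> lands@7:R; in-air after throw: [b2@6:L b3@7:R b1@8:L]
Beat 4 (L): throw ball4 h=1 -> lands@5:R; in-air after throw: [b4@5:R b2@6:L b3@7:R b1@8:L]
Beat 5 (R): throw ball4 h=7 -> lands@12:L; in-air after throw: [b2@6:L b3@7:R b1@8:L b4@12:L]
Beat 6 (L): throw ball2 h=4 -> lands@10:L; in-air after throw: [b3@7:R b1@8:L b2@10:L b4@12:L]
Beat 7 (R): throw ball3 h=4 -> lands@11:R; in-air after throw: [b1@8:L b2@10:L b3@11:R b4@12:L]
Beat 8 (L): throw ball1 h=1 -> lands@9:R; in-air after throw: [b1@9:R b2@10:L b3@11:R b4@12:L]
Beat 9 (R): throw ball1 h=7 -> lands@16:L; in-air after throw: [b2@10:L b3@11:R b4@12:L b1@16:L]
Beat 10 (L): throw ball2 h=4 -> lands@14:L; in-air after throw: [b3@11:R b4@12:L b2@14:L b1@16:L]
Beat 11 (R): throw ball3 h=4 -> lands@15:R; in-air after throw: [b4@12:L b2@14:L b3@15:R b1@16:L]
Ball 3: thrown@3 h=4 -> first land @7; rethrown@7 h=4 -> second land @11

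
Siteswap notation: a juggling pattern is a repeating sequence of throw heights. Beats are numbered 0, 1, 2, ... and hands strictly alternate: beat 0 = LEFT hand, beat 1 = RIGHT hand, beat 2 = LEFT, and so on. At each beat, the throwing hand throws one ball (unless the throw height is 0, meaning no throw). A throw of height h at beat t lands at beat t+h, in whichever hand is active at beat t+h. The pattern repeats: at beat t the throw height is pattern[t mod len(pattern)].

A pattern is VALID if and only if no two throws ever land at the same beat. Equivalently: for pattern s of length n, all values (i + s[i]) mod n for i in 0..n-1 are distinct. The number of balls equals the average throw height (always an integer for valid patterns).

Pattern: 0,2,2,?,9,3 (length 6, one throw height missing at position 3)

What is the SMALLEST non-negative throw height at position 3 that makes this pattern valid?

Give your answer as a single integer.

Answer: 2

Derivation:
i=0: (0 + 0) mod 6 = 0
i=1: (1 + 2) mod 6 = 3
i=2: (2 + 2) mod 6 = 4
i=3: s[i]=? (unknown)
i=4: (4 + 9) mod 6 = 1
i=5: (5 + 3) mod 6 = 2
Known residues: [0, 1, 2, 3, 4]; need a permutation of 0..5, so missing residue r = 5
Need (3 + s) mod 6 = 5; smallest s = (5 - 3) mod 6 = 2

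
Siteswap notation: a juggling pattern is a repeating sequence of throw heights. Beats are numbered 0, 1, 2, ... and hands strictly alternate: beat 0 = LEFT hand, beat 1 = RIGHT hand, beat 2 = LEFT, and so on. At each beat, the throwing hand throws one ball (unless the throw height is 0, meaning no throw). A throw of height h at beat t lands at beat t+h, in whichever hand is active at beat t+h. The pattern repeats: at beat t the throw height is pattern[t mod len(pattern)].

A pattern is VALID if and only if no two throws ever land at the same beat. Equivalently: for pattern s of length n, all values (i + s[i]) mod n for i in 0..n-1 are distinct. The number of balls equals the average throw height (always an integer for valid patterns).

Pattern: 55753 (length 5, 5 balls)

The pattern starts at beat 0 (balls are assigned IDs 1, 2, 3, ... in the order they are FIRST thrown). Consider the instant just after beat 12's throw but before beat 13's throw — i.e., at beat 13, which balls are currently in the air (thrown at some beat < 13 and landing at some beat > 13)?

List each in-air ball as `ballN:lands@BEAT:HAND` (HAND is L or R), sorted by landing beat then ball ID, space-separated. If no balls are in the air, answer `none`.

Beat 0 (L): throw ball1 h=5 -> lands@5:R; in-air after throw: [b1@5:R]
Beat 1 (R): throw ball2 h=5 -> lands@6:L; in-air after throw: [b1@5:R b2@6:L]
Beat 2 (L): throw ball3 h=7 -> lands@9:R; in-air after throw: [b1@5:R b2@6:L b3@9:R]
Beat 3 (R): throw ball4 h=5 -> lands@8:L; in-air after throw: [b1@5:R b2@6:L b4@8:L b3@9:R]
Beat 4 (L): throw ball5 h=3 -> lands@7:R; in-air after throw: [b1@5:R b2@6:L b5@7:R b4@8:L b3@9:R]
Beat 5 (R): throw ball1 h=5 -> lands@10:L; in-air after throw: [b2@6:L b5@7:R b4@8:L b3@9:R b1@10:L]
Beat 6 (L): throw ball2 h=5 -> lands@11:R; in-air after throw: [b5@7:R b4@8:L b3@9:R b1@10:L b2@11:R]
Beat 7 (R): throw ball5 h=7 -> lands@14:L; in-air after throw: [b4@8:L b3@9:R b1@10:L b2@11:R b5@14:L]
Beat 8 (L): throw ball4 h=5 -> lands@13:R; in-air after throw: [b3@9:R b1@10:L b2@11:R b4@13:R b5@14:L]
Beat 9 (R): throw ball3 h=3 -> lands@12:L; in-air after throw: [b1@10:L b2@11:R b3@12:L b4@13:R b5@14:L]
Beat 10 (L): throw ball1 h=5 -> lands@15:R; in-air after throw: [b2@11:R b3@12:L b4@13:R b5@14:L b1@15:R]
Beat 11 (R): throw ball2 h=5 -> lands@16:L; in-air after throw: [b3@12:L b4@13:R b5@14:L b1@15:R b2@16:L]
Beat 12 (L): throw ball3 h=7 -> lands@19:R; in-air after throw: [b4@13:R b5@14:L b1@15:R b2@16:L b3@19:R]
Beat 13 (R): throw ball4 h=5 -> lands@18:L; in-air after throw: [b5@14:L b1@15:R b2@16:L b4@18:L b3@19:R]

Answer: ball5:lands@14:L ball1:lands@15:R ball2:lands@16:L ball3:lands@19:R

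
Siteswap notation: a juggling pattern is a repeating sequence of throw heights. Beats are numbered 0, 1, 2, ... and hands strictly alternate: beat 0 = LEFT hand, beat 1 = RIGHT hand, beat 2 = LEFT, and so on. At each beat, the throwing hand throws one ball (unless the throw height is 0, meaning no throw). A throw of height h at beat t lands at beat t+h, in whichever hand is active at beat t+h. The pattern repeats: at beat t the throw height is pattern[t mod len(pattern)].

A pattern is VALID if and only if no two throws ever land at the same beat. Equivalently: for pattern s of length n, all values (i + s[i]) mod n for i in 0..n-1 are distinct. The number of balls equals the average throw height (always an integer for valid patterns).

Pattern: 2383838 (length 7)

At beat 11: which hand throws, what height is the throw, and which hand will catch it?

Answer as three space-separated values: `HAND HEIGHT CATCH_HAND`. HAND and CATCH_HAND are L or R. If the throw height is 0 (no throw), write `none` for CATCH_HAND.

Answer: R 8 R

Derivation:
Beat 11: 11 mod 2 = 1, so hand = R
Throw height = pattern[11 mod 7] = pattern[4] = 8
Lands at beat 11+8=19, 19 mod 2 = 1, so catch hand = R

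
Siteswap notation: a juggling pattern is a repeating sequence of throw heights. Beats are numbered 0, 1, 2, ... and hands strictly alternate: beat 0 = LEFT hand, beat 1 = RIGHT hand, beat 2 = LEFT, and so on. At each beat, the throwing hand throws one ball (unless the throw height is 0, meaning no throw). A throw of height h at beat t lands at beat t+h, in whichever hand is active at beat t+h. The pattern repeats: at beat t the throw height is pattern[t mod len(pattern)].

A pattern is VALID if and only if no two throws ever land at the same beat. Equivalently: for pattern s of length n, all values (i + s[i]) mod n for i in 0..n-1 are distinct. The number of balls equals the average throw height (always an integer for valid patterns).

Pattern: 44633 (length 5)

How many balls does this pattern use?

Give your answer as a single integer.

Answer: 4

Derivation:
Pattern = [4, 4, 6, 3, 3], length n = 5
  position 0: throw height = 4, running sum = 4
  position 1: throw height = 4, running sum = 8
  position 2: throw height = 6, running sum = 14
  position 3: throw height = 3, running sum = 17
  position 4: throw height = 3, running sum = 20
Total sum = 20; balls = sum / n = 20 / 5 = 4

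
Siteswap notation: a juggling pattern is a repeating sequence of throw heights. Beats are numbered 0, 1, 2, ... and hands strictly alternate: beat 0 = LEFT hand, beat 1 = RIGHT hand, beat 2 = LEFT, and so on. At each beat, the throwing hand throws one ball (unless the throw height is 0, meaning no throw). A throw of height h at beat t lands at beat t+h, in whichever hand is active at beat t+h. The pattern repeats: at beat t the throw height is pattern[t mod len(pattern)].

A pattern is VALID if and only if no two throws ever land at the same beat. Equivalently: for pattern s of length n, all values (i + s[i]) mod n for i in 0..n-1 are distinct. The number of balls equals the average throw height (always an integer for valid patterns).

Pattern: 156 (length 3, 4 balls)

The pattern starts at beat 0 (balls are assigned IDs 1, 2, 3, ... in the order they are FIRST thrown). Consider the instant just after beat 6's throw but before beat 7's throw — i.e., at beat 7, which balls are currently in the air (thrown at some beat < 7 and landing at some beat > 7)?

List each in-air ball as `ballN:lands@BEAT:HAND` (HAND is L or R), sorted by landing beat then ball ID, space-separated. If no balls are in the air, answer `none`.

Beat 0 (L): throw ball1 h=1 -> lands@1:R; in-air after throw: [b1@1:R]
Beat 1 (R): throw ball1 h=5 -> lands@6:L; in-air after throw: [b1@6:L]
Beat 2 (L): throw ball2 h=6 -> lands@8:L; in-air after throw: [b1@6:L b2@8:L]
Beat 3 (R): throw ball3 h=1 -> lands@4:L; in-air after throw: [b3@4:L b1@6:L b2@8:L]
Beat 4 (L): throw ball3 h=5 -> lands@9:R; in-air after throw: [b1@6:L b2@8:L b3@9:R]
Beat 5 (R): throw ball4 h=6 -> lands@11:R; in-air after throw: [b1@6:L b2@8:L b3@9:R b4@11:R]
Beat 6 (L): throw ball1 h=1 -> lands@7:R; in-air after throw: [b1@7:R b2@8:L b3@9:R b4@11:R]
Beat 7 (R): throw ball1 h=5 -> lands@12:L; in-air after throw: [b2@8:L b3@9:R b4@11:R b1@12:L]

Answer: ball2:lands@8:L ball3:lands@9:R ball4:lands@11:R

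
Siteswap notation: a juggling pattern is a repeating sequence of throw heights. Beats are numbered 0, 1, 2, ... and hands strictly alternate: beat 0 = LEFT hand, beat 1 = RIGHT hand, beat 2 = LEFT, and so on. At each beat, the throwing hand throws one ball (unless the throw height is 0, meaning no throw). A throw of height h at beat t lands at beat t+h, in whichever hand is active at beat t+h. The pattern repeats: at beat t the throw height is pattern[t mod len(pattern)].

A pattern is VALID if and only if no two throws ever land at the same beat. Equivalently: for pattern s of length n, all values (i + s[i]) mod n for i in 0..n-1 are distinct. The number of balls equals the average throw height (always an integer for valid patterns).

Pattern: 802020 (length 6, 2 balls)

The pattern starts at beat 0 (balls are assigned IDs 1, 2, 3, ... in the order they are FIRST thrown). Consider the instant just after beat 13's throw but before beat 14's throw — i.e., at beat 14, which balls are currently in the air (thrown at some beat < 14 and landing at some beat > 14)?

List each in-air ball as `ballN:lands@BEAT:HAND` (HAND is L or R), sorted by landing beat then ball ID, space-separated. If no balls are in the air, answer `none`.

Beat 0 (L): throw ball1 h=8 -> lands@8:L; in-air after throw: [b1@8:L]
Beat 2 (L): throw ball2 h=2 -> lands@4:L; in-air after throw: [b2@4:L b1@8:L]
Beat 4 (L): throw ball2 h=2 -> lands@6:L; in-air after throw: [b2@6:L b1@8:L]
Beat 6 (L): throw ball2 h=8 -> lands@14:L; in-air after throw: [b1@8:L b2@14:L]
Beat 8 (L): throw ball1 h=2 -> lands@10:L; in-air after throw: [b1@10:L b2@14:L]
Beat 10 (L): throw ball1 h=2 -> lands@12:L; in-air after throw: [b1@12:L b2@14:L]
Beat 12 (L): throw ball1 h=8 -> lands@20:L; in-air after throw: [b2@14:L b1@20:L]
Beat 14 (L): throw ball2 h=2 -> lands@16:L; in-air after throw: [b2@16:L b1@20:L]

Answer: ball1:lands@20:L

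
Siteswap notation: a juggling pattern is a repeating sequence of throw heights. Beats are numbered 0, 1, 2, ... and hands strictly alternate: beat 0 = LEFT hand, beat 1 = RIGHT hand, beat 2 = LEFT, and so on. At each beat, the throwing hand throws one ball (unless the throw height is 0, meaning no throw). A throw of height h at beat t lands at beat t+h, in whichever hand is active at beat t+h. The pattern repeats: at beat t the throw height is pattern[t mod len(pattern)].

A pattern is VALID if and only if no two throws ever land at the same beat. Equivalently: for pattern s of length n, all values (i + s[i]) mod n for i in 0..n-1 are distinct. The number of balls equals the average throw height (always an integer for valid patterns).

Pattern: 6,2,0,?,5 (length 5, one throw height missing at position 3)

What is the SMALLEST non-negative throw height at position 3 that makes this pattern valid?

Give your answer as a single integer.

i=0: (0 + 6) mod 5 = 1
i=1: (1 + 2) mod 5 = 3
i=2: (2 + 0) mod 5 = 2
i=3: s[i]=? (unknown)
i=4: (4 + 5) mod 5 = 4
Known residues: [1, 2, 3, 4]; need a permutation of 0..4, so missing residue r = 0
Need (3 + s) mod 5 = 0; smallest s = (0 - 3) mod 5 = 2

Answer: 2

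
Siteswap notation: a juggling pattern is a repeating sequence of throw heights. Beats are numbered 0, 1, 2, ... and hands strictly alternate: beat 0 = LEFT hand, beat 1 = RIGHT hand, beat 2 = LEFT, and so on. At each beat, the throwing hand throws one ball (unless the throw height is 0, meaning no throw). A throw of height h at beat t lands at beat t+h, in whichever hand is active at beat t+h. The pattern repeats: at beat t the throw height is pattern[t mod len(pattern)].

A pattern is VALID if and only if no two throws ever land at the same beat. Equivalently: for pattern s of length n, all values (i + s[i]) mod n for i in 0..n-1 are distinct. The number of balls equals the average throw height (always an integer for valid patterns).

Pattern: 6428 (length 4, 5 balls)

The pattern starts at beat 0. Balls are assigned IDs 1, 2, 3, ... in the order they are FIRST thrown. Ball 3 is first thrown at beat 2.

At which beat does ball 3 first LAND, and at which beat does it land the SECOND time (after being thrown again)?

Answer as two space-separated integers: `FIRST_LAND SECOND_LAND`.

Answer: 4 10

Derivation:
Beat 0 (L): throw ball1 h=6 -> lands@6:L; in-air after throw: [b1@6:L]
Beat 1 (R): throw ball2 h=4 -> lands@5:R; in-air after throw: [b2@5:R b1@6:L]
Beat 2 (L): throw ball3 h=2 -> lands@4:L; in-air after throw: [b3@4:L b2@5:R b1@6:L]
Beat 3 (R): throw ball4 h=8 -> lands@11:R; in-air after throw: [b3@4:L b2@5:R b1@6:L b4@11:R]
Beat 4 (L): throw ball3 h=6 -> lands@10:L; in-air after throw: [b2@5:R b1@6:L b3@10:L b4@11:R]
Beat 5 (R): throw ball2 h=4 -> lands@9:R; in-air after throw: [b1@6:L b2@9:R b3@10:L b4@11:R]
Beat 6 (L): throw ball1 h=2 -> lands@8:L; in-air after throw: [b1@8:L b2@9:R b3@10:L b4@11:R]
Beat 7 (R): throw ball5 h=8 -> lands@15:R; in-air after throw: [b1@8:L b2@9:R b3@10:L b4@11:R b5@15:R]
Beat 8 (L): throw ball1 h=6 -> lands@14:L; in-air after throw: [b2@9:R b3@10:L b4@11:R b1@14:L b5@15:R]
Beat 9 (R): throw ball2 h=4 -> lands@13:R; in-air after throw: [b3@10:L b4@11:R b2@13:R b1@14:L b5@15:R]
Beat 10 (L): throw ball3 h=2 -> lands@12:L; in-air after throw: [b4@11:R b3@12:L b2@13:R b1@14:L b5@15:R]
Ball 3: thrown@2 h=2 -> first land @4; rethrown@4 h=6 -> second land @10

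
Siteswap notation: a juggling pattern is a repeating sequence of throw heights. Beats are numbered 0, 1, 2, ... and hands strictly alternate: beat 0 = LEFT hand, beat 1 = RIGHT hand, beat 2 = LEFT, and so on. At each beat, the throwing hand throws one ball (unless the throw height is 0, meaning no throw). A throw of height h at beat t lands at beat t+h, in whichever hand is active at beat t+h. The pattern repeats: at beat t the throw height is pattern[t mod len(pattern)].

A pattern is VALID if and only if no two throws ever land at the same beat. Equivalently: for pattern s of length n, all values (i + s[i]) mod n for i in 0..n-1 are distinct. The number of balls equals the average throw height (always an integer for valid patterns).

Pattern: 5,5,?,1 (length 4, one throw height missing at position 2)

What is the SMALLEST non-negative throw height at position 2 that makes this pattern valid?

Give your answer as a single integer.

i=0: (0 + 5) mod 4 = 1
i=1: (1 + 5) mod 4 = 2
i=2: s[i]=? (unknown)
i=3: (3 + 1) mod 4 = 0
Known residues: [0, 1, 2]; need a permutation of 0..3, so missing residue r = 3
Need (2 + s) mod 4 = 3; smallest s = (3 - 2) mod 4 = 1

Answer: 1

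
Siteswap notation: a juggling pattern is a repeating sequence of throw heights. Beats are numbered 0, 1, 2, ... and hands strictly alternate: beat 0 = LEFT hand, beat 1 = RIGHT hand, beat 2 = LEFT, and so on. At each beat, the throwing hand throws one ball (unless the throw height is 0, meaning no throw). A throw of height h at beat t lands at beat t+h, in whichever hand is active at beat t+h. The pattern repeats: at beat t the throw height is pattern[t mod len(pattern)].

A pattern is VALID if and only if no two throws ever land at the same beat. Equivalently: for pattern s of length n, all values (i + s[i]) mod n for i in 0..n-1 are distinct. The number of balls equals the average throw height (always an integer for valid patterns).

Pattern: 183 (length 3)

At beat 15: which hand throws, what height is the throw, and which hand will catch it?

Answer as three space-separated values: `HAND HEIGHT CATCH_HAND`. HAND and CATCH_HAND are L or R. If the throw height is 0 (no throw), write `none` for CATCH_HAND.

Answer: R 1 L

Derivation:
Beat 15: 15 mod 2 = 1, so hand = R
Throw height = pattern[15 mod 3] = pattern[0] = 1
Lands at beat 15+1=16, 16 mod 2 = 0, so catch hand = L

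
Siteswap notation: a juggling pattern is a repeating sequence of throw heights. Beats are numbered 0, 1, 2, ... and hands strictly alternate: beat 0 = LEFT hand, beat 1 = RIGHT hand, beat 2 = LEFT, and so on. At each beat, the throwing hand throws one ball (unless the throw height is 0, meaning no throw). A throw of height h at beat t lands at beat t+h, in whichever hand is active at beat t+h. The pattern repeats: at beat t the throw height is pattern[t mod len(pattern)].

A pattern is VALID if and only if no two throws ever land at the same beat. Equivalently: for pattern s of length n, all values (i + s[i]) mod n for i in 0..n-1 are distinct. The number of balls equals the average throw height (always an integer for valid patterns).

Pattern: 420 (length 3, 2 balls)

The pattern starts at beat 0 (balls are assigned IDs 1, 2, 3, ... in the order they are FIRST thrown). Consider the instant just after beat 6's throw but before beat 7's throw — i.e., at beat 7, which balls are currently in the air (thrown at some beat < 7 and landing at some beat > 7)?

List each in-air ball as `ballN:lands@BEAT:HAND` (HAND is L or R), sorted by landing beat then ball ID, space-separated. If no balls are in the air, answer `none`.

Answer: ball1:lands@10:L

Derivation:
Beat 0 (L): throw ball1 h=4 -> lands@4:L; in-air after throw: [b1@4:L]
Beat 1 (R): throw ball2 h=2 -> lands@3:R; in-air after throw: [b2@3:R b1@4:L]
Beat 3 (R): throw ball2 h=4 -> lands@7:R; in-air after throw: [b1@4:L b2@7:R]
Beat 4 (L): throw ball1 h=2 -> lands@6:L; in-air after throw: [b1@6:L b2@7:R]
Beat 6 (L): throw ball1 h=4 -> lands@10:L; in-air after throw: [b2@7:R b1@10:L]
Beat 7 (R): throw ball2 h=2 -> lands@9:R; in-air after throw: [b2@9:R b1@10:L]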